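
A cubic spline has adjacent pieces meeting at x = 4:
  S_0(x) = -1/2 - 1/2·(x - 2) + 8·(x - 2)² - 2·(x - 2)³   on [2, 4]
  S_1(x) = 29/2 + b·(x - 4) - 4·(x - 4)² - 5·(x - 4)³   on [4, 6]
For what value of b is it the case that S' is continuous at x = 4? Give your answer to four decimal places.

S_0'(x) = -1/2 + 16·(x - 2) - 6·(x - 2)², so S_0'(4) = 15/2. On the right, S_1'(4) = b, so b = 15/2.

7.5000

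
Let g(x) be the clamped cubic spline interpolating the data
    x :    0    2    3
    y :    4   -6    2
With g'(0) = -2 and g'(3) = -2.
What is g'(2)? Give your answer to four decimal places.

With M_i denoting the second derivative at x_i, h_i = 2, 1, and Δ_i = (y_(i+1) − y_i)/h_i = -5, 8:
  2·M_0 + 6·M_1 + 1·M_2 = 6(Δ_1 - Δ_0) = 78
Clamped end conditions give two more equations: 2h_0·M_0 + h_0·M_1 = 6(Δ_0 - g'(0)) = -18 and h_1·M_1 + 2h_1·M_2 = 6(g'(3) - Δ_1) = -60.
Solving: M_0 = -35/2, M_1 = 26, M_2 = -43.
On [2, 3], g'(x) = b_1 + 2c_1·(x - 2) + 3d_1·(x - 2)² with b_1 = Δ_1 - h_1(2M_1 + M_2)/6 = 13/2, c_1 = M_1/2 = 13, d_1 = (M_2 - M_1)/(6h_1) = -23/2. So g'(2) = 13/2.

6.5000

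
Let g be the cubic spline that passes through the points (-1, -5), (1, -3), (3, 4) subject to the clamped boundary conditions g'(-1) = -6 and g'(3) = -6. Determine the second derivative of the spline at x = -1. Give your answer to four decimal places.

Put M_i = g'' at the i-th knot. Here h = (2, 2) and Δ = (1, 7/2), so the interior equations h_(i-1)·M_(i-1) + 2(h_(i-1)+h_i)·M_i + h_i·M_(i+1) = 6(Δ_i − Δ_(i-1)) read
  2·M_0 + 8·M_1 + 2·M_2 = 6(Δ_1 - Δ_0) = 15
Clamped end conditions give two more equations: 2h_0·M_0 + h_0·M_1 = 6(Δ_0 - g'(-1)) = 42 and h_1·M_1 + 2h_1·M_2 = 6(g'(3) - Δ_1) = -57.
Solving: M_0 = 69/8, M_1 = 15/4, M_2 = -129/8.

8.6250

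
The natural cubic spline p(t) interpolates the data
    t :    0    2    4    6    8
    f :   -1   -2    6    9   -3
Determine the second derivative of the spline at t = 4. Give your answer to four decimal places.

-1.5000

Put M_i = p'' at the i-th knot. Here h = (2, 2, 2, 2) and Δ = (-1/2, 4, 3/2, -6), so the interior equations h_(i-1)·M_(i-1) + 2(h_(i-1)+h_i)·M_i + h_i·M_(i+1) = 6(Δ_i − Δ_(i-1)) read
  2·M_0 + 8·M_1 + 2·M_2 = 6(Δ_1 - Δ_0) = 27
  2·M_1 + 8·M_2 + 2·M_3 = 6(Δ_2 - Δ_1) = -15
  2·M_2 + 8·M_3 + 2·M_4 = 6(Δ_3 - Δ_2) = -45
Natural end conditions: M_0 = M_4 = 0.
Solving the tridiagonal system: M_0 = 0, M_1 = 15/4, M_2 = -3/2, M_3 = -21/4, M_4 = 0.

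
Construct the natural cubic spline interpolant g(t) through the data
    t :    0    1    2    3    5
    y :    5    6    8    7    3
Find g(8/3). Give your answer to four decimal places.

7.5969

Let M_i = g''(x_i). Step sizes h_i = 1, 1, 1, 2; slopes of the chords Δ_i = (y_(i+1) - y_i)/h_i = 1, 2, -1, -2.
  1·M_0 + 4·M_1 + 1·M_2 = 6(Δ_1 - Δ_0) = 6
  1·M_1 + 4·M_2 + 1·M_3 = 6(Δ_2 - Δ_1) = -18
  1·M_2 + 6·M_3 + 2·M_4 = 6(Δ_3 - Δ_2) = -6
Natural end conditions: M_0 = M_4 = 0.
Solving the tridiagonal system: M_0 = 0, M_1 = 120/43, M_2 = -222/43, M_3 = -6/43, M_4 = 0.
On [2, 3], g(t) = 8 + 32/43·(t - 2) - 111/43·(t - 2)² + 36/43·(t - 2)³.
With (t - 2) = 2/3: g(8/3) = 980/129.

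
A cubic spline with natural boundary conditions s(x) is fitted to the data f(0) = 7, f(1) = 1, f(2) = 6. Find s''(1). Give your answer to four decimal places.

Write M_i for s''(x_i). With h_i = 1, 1 and divided differences Δ_i = -6, 5, the continuity of s' gives the tridiagonal system
  1·M_0 + 4·M_1 + 1·M_2 = 6(Δ_1 - Δ_0) = 66
Natural end conditions: M_0 = M_2 = 0.
Solving: M_0 = 0, M_1 = 33/2, M_2 = 0.

16.5000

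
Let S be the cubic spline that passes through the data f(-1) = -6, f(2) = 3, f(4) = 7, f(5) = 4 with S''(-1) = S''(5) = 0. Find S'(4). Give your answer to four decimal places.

Put M_i = S'' at the i-th knot. Here h = (3, 2, 1) and Δ = (3, 2, -3), so the interior equations h_(i-1)·M_(i-1) + 2(h_(i-1)+h_i)·M_i + h_i·M_(i+1) = 6(Δ_i − Δ_(i-1)) read
  3·M_0 + 10·M_1 + 2·M_2 = 6(Δ_1 - Δ_0) = -6
  2·M_1 + 6·M_2 + 1·M_3 = 6(Δ_2 - Δ_1) = -30
Natural end conditions: M_0 = M_3 = 0.
Forward elimination and back-substitution give M_0 = 0, M_1 = 3/7, M_2 = -36/7, M_3 = 0.
On [4, 5], S'(x) = b_2 + 2c_2·(x - 4) + 3d_2·(x - 4)² with b_2 = Δ_2 - h_2(2M_2 + M_3)/6 = -9/7, c_2 = M_2/2 = -18/7, d_2 = (M_3 - M_2)/(6h_2) = 6/7. So S'(4) = -9/7.

-1.2857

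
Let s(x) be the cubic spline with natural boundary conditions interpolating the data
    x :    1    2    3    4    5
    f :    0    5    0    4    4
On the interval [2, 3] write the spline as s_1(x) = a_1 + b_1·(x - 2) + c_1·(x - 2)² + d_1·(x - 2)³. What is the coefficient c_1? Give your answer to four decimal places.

-10.1786

With M_i denoting the second derivative at x_i, h_i = 1, 1, 1, 1, and Δ_i = (y_(i+1) − y_i)/h_i = 5, -5, 4, 0:
  1·M_0 + 4·M_1 + 1·M_2 = 6(Δ_1 - Δ_0) = -60
  1·M_1 + 4·M_2 + 1·M_3 = 6(Δ_2 - Δ_1) = 54
  1·M_2 + 4·M_3 + 1·M_4 = 6(Δ_3 - Δ_2) = -24
Natural end conditions: M_0 = M_4 = 0.
Forward elimination and back-substitution give M_0 = 0, M_1 = -285/14, M_2 = 150/7, M_3 = -159/14, M_4 = 0.
On [2, 3], with s_1(x) = a_1 + b_1·(x - 2) + c_1·(x - 2)² + d_1·(x - 2)³: c_1 = M_1/2 = -285/28, d_1 = (M_2 - M_1)/(6h_1) = 195/28, b_1 = Δ_1 - h_1(2M_1 + M_2)/6 = -25/14.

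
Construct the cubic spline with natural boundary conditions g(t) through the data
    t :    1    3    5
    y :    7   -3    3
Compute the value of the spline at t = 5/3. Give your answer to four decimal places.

Write M_i for g''(x_i). With h_i = 2, 2 and divided differences Δ_i = -5, 3, the continuity of g' gives the tridiagonal system
  2·M_0 + 8·M_1 + 2·M_2 = 6(Δ_1 - Δ_0) = 48
Natural end conditions: M_0 = M_2 = 0.
Solving: M_0 = 0, M_1 = 6, M_2 = 0.
On [1, 3], g(t) = 7 - 7·(t - 1) + 0·(t - 1)² + 1/2·(t - 1)³.
With (t - 1) = 2/3: g(5/3) = 67/27.

2.4815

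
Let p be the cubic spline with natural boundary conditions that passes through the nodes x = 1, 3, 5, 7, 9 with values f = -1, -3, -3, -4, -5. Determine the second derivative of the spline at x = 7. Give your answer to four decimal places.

0.1607

Put M_i = p'' at the i-th knot. Here h = (2, 2, 2, 2) and Δ = (-1, 0, -1/2, -1/2), so the interior equations h_(i-1)·M_(i-1) + 2(h_(i-1)+h_i)·M_i + h_i·M_(i+1) = 6(Δ_i − Δ_(i-1)) read
  2·M_0 + 8·M_1 + 2·M_2 = 6(Δ_1 - Δ_0) = 6
  2·M_1 + 8·M_2 + 2·M_3 = 6(Δ_2 - Δ_1) = -3
  2·M_2 + 8·M_3 + 2·M_4 = 6(Δ_3 - Δ_2) = 0
Natural end conditions: M_0 = M_4 = 0.
Forward elimination and back-substitution give M_0 = 0, M_1 = 51/56, M_2 = -9/14, M_3 = 9/56, M_4 = 0.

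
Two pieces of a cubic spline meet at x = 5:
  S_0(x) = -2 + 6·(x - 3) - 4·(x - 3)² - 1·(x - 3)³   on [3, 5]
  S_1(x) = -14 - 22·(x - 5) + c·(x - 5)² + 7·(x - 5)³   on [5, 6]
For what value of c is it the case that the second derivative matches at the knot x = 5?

-10

S_0''(x) = -8 - 6·(x - 3), so S_0''(5) = -20. On the right, S_1''(5) = 2c, so c = -10.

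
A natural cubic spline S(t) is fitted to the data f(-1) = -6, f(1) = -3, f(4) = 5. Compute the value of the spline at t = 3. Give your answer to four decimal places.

2.0222

With M_i denoting the second derivative at x_i, h_i = 2, 3, and Δ_i = (y_(i+1) − y_i)/h_i = 3/2, 8/3:
  2·M_0 + 10·M_1 + 3·M_2 = 6(Δ_1 - Δ_0) = 7
Natural end conditions: M_0 = M_2 = 0.
Solving: M_0 = 0, M_1 = 7/10, M_2 = 0.
On [1, 4], S(t) = -3 + 59/30·(t - 1) + 7/20·(t - 1)² - 7/180·(t - 1)³.
With (t - 1) = 2: S(3) = 91/45.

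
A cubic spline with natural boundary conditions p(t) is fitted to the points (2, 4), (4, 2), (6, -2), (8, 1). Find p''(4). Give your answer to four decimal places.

Write σ_i for p''(x_i). With h_i = 2, 2, 2 and divided differences Δ_i = -1, -2, 3/2, the continuity of p' gives the tridiagonal system
  2·σ_0 + 8·σ_1 + 2·σ_2 = 6(Δ_1 - Δ_0) = -6
  2·σ_1 + 8·σ_2 + 2·σ_3 = 6(Δ_2 - Δ_1) = 21
Natural end conditions: σ_0 = σ_3 = 0.
Solving: σ_0 = 0, σ_1 = -3/2, σ_2 = 3, σ_3 = 0.

-1.5000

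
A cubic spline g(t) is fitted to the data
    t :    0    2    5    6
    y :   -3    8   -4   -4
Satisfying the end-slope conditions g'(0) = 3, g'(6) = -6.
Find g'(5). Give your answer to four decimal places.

0.5577

With M_i denoting the second derivative at x_i, h_i = 2, 3, 1, and Δ_i = (y_(i+1) − y_i)/h_i = 11/2, -4, 0:
  2·M_0 + 10·M_1 + 3·M_2 = 6(Δ_1 - Δ_0) = -57
  3·M_1 + 8·M_2 + 1·M_3 = 6(Δ_2 - Δ_1) = 24
Clamped end conditions give two more equations: 2h_0·M_0 + h_0·M_1 = 6(Δ_0 - g'(0)) = 15 and h_2·M_2 + 2h_2·M_3 = 6(g'(6) - Δ_2) = -36.
Forward elimination and back-substitution give M_0 = 233/26, M_1 = -271/26, M_2 = 127/13, M_3 = -595/26.
On [5, 6], g'(t) = b_2 + 2c_2·(t - 5) + 3d_2·(t - 5)² with b_2 = Δ_2 - h_2(2M_2 + M_3)/6 = 29/52, c_2 = M_2/2 = 127/26, d_2 = (M_3 - M_2)/(6h_2) = -283/52. So g'(5) = 29/52.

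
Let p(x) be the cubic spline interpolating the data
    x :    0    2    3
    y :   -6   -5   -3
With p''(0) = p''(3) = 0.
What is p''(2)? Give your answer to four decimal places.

1.5000

Put σ_i = p'' at the i-th knot. Here h = (2, 1) and Δ = (1/2, 2), so the interior equations h_(i-1)·σ_(i-1) + 2(h_(i-1)+h_i)·σ_i + h_i·σ_(i+1) = 6(Δ_i − Δ_(i-1)) read
  2·σ_0 + 6·σ_1 + 1·σ_2 = 6(Δ_1 - Δ_0) = 9
Natural end conditions: σ_0 = σ_2 = 0.
Forward elimination and back-substitution give σ_0 = 0, σ_1 = 3/2, σ_2 = 0.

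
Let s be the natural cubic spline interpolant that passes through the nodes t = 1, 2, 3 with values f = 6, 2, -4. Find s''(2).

-3

Let M_i = s''(x_i). Step sizes h_i = 1, 1; slopes of the chords Δ_i = (y_(i+1) - y_i)/h_i = -4, -6.
  1·M_0 + 4·M_1 + 1·M_2 = 6(Δ_1 - Δ_0) = -12
Natural end conditions: M_0 = M_2 = 0.
Hence M_0 = 0, M_1 = -3, M_2 = 0.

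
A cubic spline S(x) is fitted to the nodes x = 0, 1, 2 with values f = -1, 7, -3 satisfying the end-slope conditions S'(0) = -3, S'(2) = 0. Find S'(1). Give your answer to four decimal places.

-0.7500

With σ_i denoting the second derivative at x_i, h_i = 1, 1, and Δ_i = (y_(i+1) − y_i)/h_i = 8, -10:
  1·σ_0 + 4·σ_1 + 1·σ_2 = 6(Δ_1 - Δ_0) = -108
Clamped end conditions give two more equations: 2h_0·σ_0 + h_0·σ_1 = 6(Δ_0 - S'(0)) = 66 and h_1·σ_1 + 2h_1·σ_2 = 6(S'(2) - Δ_1) = 60.
Solving: σ_0 = 123/2, σ_1 = -57, σ_2 = 117/2.
On [1, 2], S'(x) = b_1 + 2c_1·(x - 1) + 3d_1·(x - 1)² with b_1 = Δ_1 - h_1(2σ_1 + σ_2)/6 = -3/4, c_1 = σ_1/2 = -57/2, d_1 = (σ_2 - σ_1)/(6h_1) = 77/4. So S'(1) = -3/4.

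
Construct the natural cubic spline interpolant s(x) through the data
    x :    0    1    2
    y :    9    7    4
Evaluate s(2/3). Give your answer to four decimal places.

7.7593

Write σ_i for s''(x_i). With h_i = 1, 1 and divided differences Δ_i = -2, -3, the continuity of s' gives the tridiagonal system
  1·σ_0 + 4·σ_1 + 1·σ_2 = 6(Δ_1 - Δ_0) = -6
Natural end conditions: σ_0 = σ_2 = 0.
Solving: σ_0 = 0, σ_1 = -3/2, σ_2 = 0.
On [0, 1], s(x) = 9 - 7/4·x + 0·x² - 1/4·x³.
With x = 2/3: s(2/3) = 419/54.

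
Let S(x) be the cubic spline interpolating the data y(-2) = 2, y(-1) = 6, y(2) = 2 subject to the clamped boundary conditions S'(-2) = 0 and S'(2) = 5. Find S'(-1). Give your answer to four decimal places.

3.3750

Let m_i = S''(x_i). Step sizes h_i = 1, 3; slopes of the chords Δ_i = (y_(i+1) - y_i)/h_i = 4, -4/3.
  1·m_0 + 8·m_1 + 3·m_2 = 6(Δ_1 - Δ_0) = -32
Clamped end conditions give two more equations: 2h_0·m_0 + h_0·m_1 = 6(Δ_0 - S'(-2)) = 24 and h_1·m_1 + 2h_1·m_2 = 6(S'(2) - Δ_1) = 38.
Solving: m_0 = 69/4, m_1 = -21/2, m_2 = 139/12.
On [-1, 2], S'(x) = b_1 + 2c_1·(x + 1) + 3d_1·(x + 1)² with b_1 = Δ_1 - h_1(2m_1 + m_2)/6 = 27/8, c_1 = m_1/2 = -21/4, d_1 = (m_2 - m_1)/(6h_1) = 265/216. So S'(-1) = 27/8.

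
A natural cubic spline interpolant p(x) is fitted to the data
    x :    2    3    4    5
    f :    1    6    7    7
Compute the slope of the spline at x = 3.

With M_i denoting the second derivative at x_i, h_i = 1, 1, 1, and Δ_i = (y_(i+1) − y_i)/h_i = 5, 1, 0:
  1·M_0 + 4·M_1 + 1·M_2 = 6(Δ_1 - Δ_0) = -24
  1·M_1 + 4·M_2 + 1·M_3 = 6(Δ_2 - Δ_1) = -6
Natural end conditions: M_0 = M_3 = 0.
Hence M_0 = 0, M_1 = -6, M_2 = 0, M_3 = 0.
On [3, 4], p'(x) = b_1 + 2c_1·(x - 3) + 3d_1·(x - 3)² with b_1 = Δ_1 - h_1(2M_1 + M_2)/6 = 3, c_1 = M_1/2 = -3, d_1 = (M_2 - M_1)/(6h_1) = 1. So p'(3) = 3.

3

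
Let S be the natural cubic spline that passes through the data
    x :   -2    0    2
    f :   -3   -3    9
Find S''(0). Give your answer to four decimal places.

4.5000

Write M_i for S''(x_i). With h_i = 2, 2 and divided differences Δ_i = 0, 6, the continuity of S' gives the tridiagonal system
  2·M_0 + 8·M_1 + 2·M_2 = 6(Δ_1 - Δ_0) = 36
Natural end conditions: M_0 = M_2 = 0.
Hence M_0 = 0, M_1 = 9/2, M_2 = 0.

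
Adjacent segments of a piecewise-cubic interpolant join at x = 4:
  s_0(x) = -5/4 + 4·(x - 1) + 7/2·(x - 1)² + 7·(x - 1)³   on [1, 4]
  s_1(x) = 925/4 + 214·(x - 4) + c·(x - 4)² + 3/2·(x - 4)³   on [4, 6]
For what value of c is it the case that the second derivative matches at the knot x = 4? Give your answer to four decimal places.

66.5000

s_0''(x) = 7 + 42·(x - 1), so s_0''(4) = 133. On the right, s_1''(4) = 2c, so c = 133/2.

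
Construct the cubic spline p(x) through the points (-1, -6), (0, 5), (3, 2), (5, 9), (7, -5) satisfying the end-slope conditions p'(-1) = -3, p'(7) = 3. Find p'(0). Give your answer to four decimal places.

Let m_i = p''(x_i). Step sizes h_i = 1, 3, 2, 2; slopes of the chords Δ_i = (y_(i+1) - y_i)/h_i = 11, -1, 7/2, -7.
  1·m_0 + 8·m_1 + 3·m_2 = 6(Δ_1 - Δ_0) = -72
  3·m_1 + 10·m_2 + 2·m_3 = 6(Δ_2 - Δ_1) = 27
  2·m_2 + 8·m_3 + 2·m_4 = 6(Δ_3 - Δ_2) = -63
Clamped end conditions give two more equations: 2h_0·m_0 + h_0·m_1 = 6(Δ_0 - p'(-1)) = 84 and h_3·m_3 + 2h_3·m_4 = 6(p'(7) - Δ_3) = 60.
Forward elimination and back-substitution give m_0 = 4993/96, m_1 = -961/48, m_2 = 1157/96, m_3 = -803/48, m_4 = 2243/96.
On [0, 3], p'(x) = b_1 + 2c_1·x + 3d_1·x² with b_1 = Δ_1 - h_1(2m_1 + m_2)/6 = 2495/192, c_1 = m_1/2 = -961/96, d_1 = (m_2 - m_1)/(6h_1) = 3079/1728. So p'(0) = 2495/192.

12.9948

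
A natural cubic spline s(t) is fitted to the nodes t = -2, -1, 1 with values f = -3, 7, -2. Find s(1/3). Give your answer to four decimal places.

3.8642

Put m_i = s'' at the i-th knot. Here h = (1, 2) and Δ = (10, -9/2), so the interior equations h_(i-1)·m_(i-1) + 2(h_(i-1)+h_i)·m_i + h_i·m_(i+1) = 6(Δ_i − Δ_(i-1)) read
  1·m_0 + 6·m_1 + 2·m_2 = 6(Δ_1 - Δ_0) = -87
Natural end conditions: m_0 = m_2 = 0.
Forward elimination and back-substitution give m_0 = 0, m_1 = -29/2, m_2 = 0.
On [-1, 1], s(t) = 7 + 31/6·(t + 1) - 29/4·(t + 1)² + 29/24·(t + 1)³.
With (t + 1) = 4/3: s(1/3) = 313/81.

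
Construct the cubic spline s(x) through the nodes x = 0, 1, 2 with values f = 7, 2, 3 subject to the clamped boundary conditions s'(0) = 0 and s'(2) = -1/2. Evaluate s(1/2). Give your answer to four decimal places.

Write σ_i for s''(x_i). With h_i = 1, 1 and divided differences Δ_i = -5, 1, the continuity of s' gives the tridiagonal system
  1·σ_0 + 4·σ_1 + 1·σ_2 = 6(Δ_1 - Δ_0) = 36
Clamped end conditions give two more equations: 2h_0·σ_0 + h_0·σ_1 = 6(Δ_0 - s'(0)) = -30 and h_1·σ_1 + 2h_1·σ_2 = 6(s'(2) - Δ_1) = -9.
Solving the tridiagonal system: σ_0 = -97/4, σ_1 = 37/2, σ_2 = -55/4.
On [0, 1], s(x) = 7 + 0·x - 97/8·x² + 57/8·x³.
With x = 1/2: s(1/2) = 311/64.

4.8594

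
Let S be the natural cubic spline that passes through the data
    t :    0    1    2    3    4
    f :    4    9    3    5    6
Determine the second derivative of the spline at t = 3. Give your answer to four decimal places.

-6.2143

With σ_i denoting the second derivative at x_i, h_i = 1, 1, 1, 1, and Δ_i = (y_(i+1) − y_i)/h_i = 5, -6, 2, 1:
  1·σ_0 + 4·σ_1 + 1·σ_2 = 6(Δ_1 - Δ_0) = -66
  1·σ_1 + 4·σ_2 + 1·σ_3 = 6(Δ_2 - Δ_1) = 48
  1·σ_2 + 4·σ_3 + 1·σ_4 = 6(Δ_3 - Δ_2) = -6
Natural end conditions: σ_0 = σ_4 = 0.
Solving the tridiagonal system: σ_0 = 0, σ_1 = -297/14, σ_2 = 132/7, σ_3 = -87/14, σ_4 = 0.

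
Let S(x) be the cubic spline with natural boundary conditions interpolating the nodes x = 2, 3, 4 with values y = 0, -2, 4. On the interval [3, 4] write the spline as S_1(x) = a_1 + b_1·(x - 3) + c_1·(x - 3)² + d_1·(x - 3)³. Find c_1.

6

Let σ_i = S''(x_i). Step sizes h_i = 1, 1; slopes of the chords Δ_i = (y_(i+1) - y_i)/h_i = -2, 6.
  1·σ_0 + 4·σ_1 + 1·σ_2 = 6(Δ_1 - Δ_0) = 48
Natural end conditions: σ_0 = σ_2 = 0.
Solving: σ_0 = 0, σ_1 = 12, σ_2 = 0.
On [3, 4], with S_1(x) = a_1 + b_1·(x - 3) + c_1·(x - 3)² + d_1·(x - 3)³: c_1 = σ_1/2 = 6, d_1 = (σ_2 - σ_1)/(6h_1) = -2, b_1 = Δ_1 - h_1(2σ_1 + σ_2)/6 = 2.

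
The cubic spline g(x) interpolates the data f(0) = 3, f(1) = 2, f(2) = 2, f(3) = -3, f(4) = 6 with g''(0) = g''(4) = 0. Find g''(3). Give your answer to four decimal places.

With σ_i denoting the second derivative at x_i, h_i = 1, 1, 1, 1, and Δ_i = (y_(i+1) − y_i)/h_i = -1, 0, -5, 9:
  1·σ_0 + 4·σ_1 + 1·σ_2 = 6(Δ_1 - Δ_0) = 6
  1·σ_1 + 4·σ_2 + 1·σ_3 = 6(Δ_2 - Δ_1) = -30
  1·σ_2 + 4·σ_3 + 1·σ_4 = 6(Δ_3 - Δ_2) = 84
Natural end conditions: σ_0 = σ_4 = 0.
Solving: σ_0 = 0, σ_1 = 21/4, σ_2 = -15, σ_3 = 99/4, σ_4 = 0.

24.7500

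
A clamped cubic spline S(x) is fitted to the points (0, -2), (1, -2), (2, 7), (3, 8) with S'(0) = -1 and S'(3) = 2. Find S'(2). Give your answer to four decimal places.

Write m_i for S''(x_i). With h_i = 1, 1, 1 and divided differences Δ_i = 0, 9, 1, the continuity of S' gives the tridiagonal system
  1·m_0 + 4·m_1 + 1·m_2 = 6(Δ_1 - Δ_0) = 54
  1·m_1 + 4·m_2 + 1·m_3 = 6(Δ_2 - Δ_1) = -48
Clamped end conditions give two more equations: 2h_0·m_0 + h_0·m_1 = 6(Δ_0 - S'(0)) = 6 and h_2·m_2 + 2h_2·m_3 = 6(S'(3) - Δ_2) = 6.
Forward elimination and back-substitution give m_0 = -36/5, m_1 = 102/5, m_2 = -102/5, m_3 = 66/5.
On [2, 3], S'(x) = b_2 + 2c_2·(x - 2) + 3d_2·(x - 2)² with b_2 = Δ_2 - h_2(2m_2 + m_3)/6 = 28/5, c_2 = m_2/2 = -51/5, d_2 = (m_3 - m_2)/(6h_2) = 28/5. So S'(2) = 28/5.

5.6000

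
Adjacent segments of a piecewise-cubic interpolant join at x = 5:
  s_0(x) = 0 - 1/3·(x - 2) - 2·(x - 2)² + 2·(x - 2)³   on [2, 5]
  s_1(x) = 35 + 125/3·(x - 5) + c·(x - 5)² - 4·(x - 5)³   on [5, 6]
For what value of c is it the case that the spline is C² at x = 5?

16

s_0''(x) = -4 + 12·(x - 2), so s_0''(5) = 32. On the right, s_1''(5) = 2c, so c = 16.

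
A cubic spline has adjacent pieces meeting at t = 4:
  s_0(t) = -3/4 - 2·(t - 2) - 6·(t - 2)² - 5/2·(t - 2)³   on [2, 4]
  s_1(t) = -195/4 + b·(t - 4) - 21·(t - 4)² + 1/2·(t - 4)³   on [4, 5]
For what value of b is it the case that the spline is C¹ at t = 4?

s_0'(t) = -2 - 12·(t - 2) - 15/2·(t - 2)², so s_0'(4) = -56. On the right, s_1'(4) = b, so b = -56.

-56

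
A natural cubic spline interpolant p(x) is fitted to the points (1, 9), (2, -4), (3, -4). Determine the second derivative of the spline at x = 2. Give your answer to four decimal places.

Write M_i for p''(x_i). With h_i = 1, 1 and divided differences Δ_i = -13, 0, the continuity of p' gives the tridiagonal system
  1·M_0 + 4·M_1 + 1·M_2 = 6(Δ_1 - Δ_0) = 78
Natural end conditions: M_0 = M_2 = 0.
Solving the tridiagonal system: M_0 = 0, M_1 = 39/2, M_2 = 0.

19.5000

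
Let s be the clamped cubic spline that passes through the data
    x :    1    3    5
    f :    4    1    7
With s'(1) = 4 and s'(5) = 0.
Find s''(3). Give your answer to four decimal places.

Let σ_i = s''(x_i). Step sizes h_i = 2, 2; slopes of the chords Δ_i = (y_(i+1) - y_i)/h_i = -3/2, 3.
  2·σ_0 + 8·σ_1 + 2·σ_2 = 6(Δ_1 - Δ_0) = 27
Clamped end conditions give two more equations: 2h_0·σ_0 + h_0·σ_1 = 6(Δ_0 - s'(1)) = -33 and h_1·σ_1 + 2h_1·σ_2 = 6(s'(5) - Δ_1) = -18.
Hence σ_0 = -101/8, σ_1 = 35/4, σ_2 = -71/8.

8.7500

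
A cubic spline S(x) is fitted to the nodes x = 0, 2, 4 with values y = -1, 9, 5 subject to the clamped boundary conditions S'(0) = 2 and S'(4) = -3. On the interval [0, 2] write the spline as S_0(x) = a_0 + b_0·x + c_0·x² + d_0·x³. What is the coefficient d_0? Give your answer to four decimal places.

-1.3750

With σ_i denoting the second derivative at x_i, h_i = 2, 2, and Δ_i = (y_(i+1) − y_i)/h_i = 5, -2:
  2·σ_0 + 8·σ_1 + 2·σ_2 = 6(Δ_1 - Δ_0) = -42
Clamped end conditions give two more equations: 2h_0·σ_0 + h_0·σ_1 = 6(Δ_0 - S'(0)) = 18 and h_1·σ_1 + 2h_1·σ_2 = 6(S'(4) - Δ_1) = -6.
Solving: σ_0 = 17/2, σ_1 = -8, σ_2 = 5/2.
On [0, 2], with S_0(x) = a_0 + b_0·x + c_0·x² + d_0·x³: c_0 = σ_0/2 = 17/4, d_0 = (σ_1 - σ_0)/(6h_0) = -11/8, b_0 = Δ_0 - h_0(2σ_0 + σ_1)/6 = 2.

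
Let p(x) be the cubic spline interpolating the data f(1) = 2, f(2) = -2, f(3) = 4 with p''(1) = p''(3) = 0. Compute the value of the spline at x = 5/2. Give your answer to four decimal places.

0.0625

With σ_i denoting the second derivative at x_i, h_i = 1, 1, and Δ_i = (y_(i+1) − y_i)/h_i = -4, 6:
  1·σ_0 + 4·σ_1 + 1·σ_2 = 6(Δ_1 - Δ_0) = 60
Natural end conditions: σ_0 = σ_2 = 0.
Solving: σ_0 = 0, σ_1 = 15, σ_2 = 0.
On [2, 3], p(x) = -2 + 1·(x - 2) + 15/2·(x - 2)² - 5/2·(x - 2)³.
With (x - 2) = 1/2: p(5/2) = 1/16.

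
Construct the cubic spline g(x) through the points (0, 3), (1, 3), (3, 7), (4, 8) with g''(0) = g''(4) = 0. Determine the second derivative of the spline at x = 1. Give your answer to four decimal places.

2.6250

Write M_i for g''(x_i). With h_i = 1, 2, 1 and divided differences Δ_i = 0, 2, 1, the continuity of g' gives the tridiagonal system
  1·M_0 + 6·M_1 + 2·M_2 = 6(Δ_1 - Δ_0) = 12
  2·M_1 + 6·M_2 + 1·M_3 = 6(Δ_2 - Δ_1) = -6
Natural end conditions: M_0 = M_3 = 0.
Hence M_0 = 0, M_1 = 21/8, M_2 = -15/8, M_3 = 0.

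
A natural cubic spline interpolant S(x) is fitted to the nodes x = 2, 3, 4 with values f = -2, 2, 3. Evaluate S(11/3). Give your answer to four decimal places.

With M_i denoting the second derivative at x_i, h_i = 1, 1, and Δ_i = (y_(i+1) − y_i)/h_i = 4, 1:
  1·M_0 + 4·M_1 + 1·M_2 = 6(Δ_1 - Δ_0) = -18
Natural end conditions: M_0 = M_2 = 0.
Forward elimination and back-substitution give M_0 = 0, M_1 = -9/2, M_2 = 0.
On [3, 4], S(x) = 2 + 5/2·(x - 3) - 9/4·(x - 3)² + 3/4·(x - 3)³.
With (x - 3) = 2/3: S(11/3) = 26/9.

2.8889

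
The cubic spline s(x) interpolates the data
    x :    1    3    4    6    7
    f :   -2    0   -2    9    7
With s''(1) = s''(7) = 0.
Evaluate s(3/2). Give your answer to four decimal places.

Write M_i for s''(x_i). With h_i = 2, 1, 2, 1 and divided differences Δ_i = 1, -2, 11/2, -2, the continuity of s' gives the tridiagonal system
  2·M_0 + 6·M_1 + 1·M_2 = 6(Δ_1 - Δ_0) = -18
  1·M_1 + 6·M_2 + 2·M_3 = 6(Δ_2 - Δ_1) = 45
  2·M_2 + 6·M_3 + 1·M_4 = 6(Δ_3 - Δ_2) = -45
Natural end conditions: M_0 = M_4 = 0.
Forward elimination and back-substitution give M_0 = 0, M_1 = -156/31, M_2 = 378/31, M_3 = -717/62, M_4 = 0.
On [1, 3], s(x) = -2 + 83/31·(x - 1) + 0·(x - 1)² - 13/31·(x - 1)³.
With (x - 1) = 1/2: s(3/2) = -177/248.

-0.7137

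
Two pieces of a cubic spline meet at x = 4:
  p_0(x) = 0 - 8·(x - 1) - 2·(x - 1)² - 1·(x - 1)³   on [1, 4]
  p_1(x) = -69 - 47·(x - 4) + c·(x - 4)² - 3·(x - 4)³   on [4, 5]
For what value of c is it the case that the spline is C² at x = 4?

-11

p_0''(x) = -4 - 6·(x - 1), so p_0''(4) = -22. On the right, p_1''(4) = 2c, so c = -11.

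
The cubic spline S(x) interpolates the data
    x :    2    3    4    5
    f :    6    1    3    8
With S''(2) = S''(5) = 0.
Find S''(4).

Put M_i = S'' at the i-th knot. Here h = (1, 1, 1) and Δ = (-5, 2, 5), so the interior equations h_(i-1)·M_(i-1) + 2(h_(i-1)+h_i)·M_i + h_i·M_(i+1) = 6(Δ_i − Δ_(i-1)) read
  1·M_0 + 4·M_1 + 1·M_2 = 6(Δ_1 - Δ_0) = 42
  1·M_1 + 4·M_2 + 1·M_3 = 6(Δ_2 - Δ_1) = 18
Natural end conditions: M_0 = M_3 = 0.
Solving: M_0 = 0, M_1 = 10, M_2 = 2, M_3 = 0.

2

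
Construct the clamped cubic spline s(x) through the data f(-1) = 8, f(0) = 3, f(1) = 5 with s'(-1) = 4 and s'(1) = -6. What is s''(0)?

With M_i denoting the second derivative at x_i, h_i = 1, 1, and Δ_i = (y_(i+1) − y_i)/h_i = -5, 2:
  1·M_0 + 4·M_1 + 1·M_2 = 6(Δ_1 - Δ_0) = 42
Clamped end conditions give two more equations: 2h_0·M_0 + h_0·M_1 = 6(Δ_0 - s'(-1)) = -54 and h_1·M_1 + 2h_1·M_2 = 6(s'(1) - Δ_1) = -48.
Solving the tridiagonal system: M_0 = -85/2, M_1 = 31, M_2 = -79/2.

31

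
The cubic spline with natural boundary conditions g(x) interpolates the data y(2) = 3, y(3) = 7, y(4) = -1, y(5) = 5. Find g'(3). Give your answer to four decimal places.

Put M_i = g'' at the i-th knot. Here h = (1, 1, 1) and Δ = (4, -8, 6), so the interior equations h_(i-1)·M_(i-1) + 2(h_(i-1)+h_i)·M_i + h_i·M_(i+1) = 6(Δ_i − Δ_(i-1)) read
  1·M_0 + 4·M_1 + 1·M_2 = 6(Δ_1 - Δ_0) = -72
  1·M_1 + 4·M_2 + 1·M_3 = 6(Δ_2 - Δ_1) = 84
Natural end conditions: M_0 = M_3 = 0.
Forward elimination and back-substitution give M_0 = 0, M_1 = -124/5, M_2 = 136/5, M_3 = 0.
On [3, 4], g'(x) = b_1 + 2c_1·(x - 3) + 3d_1·(x - 3)² with b_1 = Δ_1 - h_1(2M_1 + M_2)/6 = -64/15, c_1 = M_1/2 = -62/5, d_1 = (M_2 - M_1)/(6h_1) = 26/3. So g'(3) = -64/15.

-4.2667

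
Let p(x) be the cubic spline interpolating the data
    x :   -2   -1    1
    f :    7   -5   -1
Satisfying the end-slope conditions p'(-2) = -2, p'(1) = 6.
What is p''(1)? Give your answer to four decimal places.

-5.3333

Write M_i for p''(x_i). With h_i = 1, 2 and divided differences Δ_i = -12, 2, the continuity of p' gives the tridiagonal system
  1·M_0 + 6·M_1 + 2·M_2 = 6(Δ_1 - Δ_0) = 84
Clamped end conditions give two more equations: 2h_0·M_0 + h_0·M_1 = 6(Δ_0 - p'(-2)) = -60 and h_1·M_1 + 2h_1·M_2 = 6(p'(1) - Δ_1) = 24.
Forward elimination and back-substitution give M_0 = -124/3, M_1 = 68/3, M_2 = -16/3.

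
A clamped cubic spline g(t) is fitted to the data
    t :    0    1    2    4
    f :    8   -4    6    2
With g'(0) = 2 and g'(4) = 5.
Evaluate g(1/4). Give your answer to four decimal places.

6.6129

With σ_i denoting the second derivative at x_i, h_i = 1, 1, 2, and Δ_i = (y_(i+1) − y_i)/h_i = -12, 10, -2:
  1·σ_0 + 4·σ_1 + 1·σ_2 = 6(Δ_1 - Δ_0) = 132
  1·σ_1 + 6·σ_2 + 2·σ_3 = 6(Δ_2 - Δ_1) = -72
Clamped end conditions give two more equations: 2h_0·σ_0 + h_0·σ_1 = 6(Δ_0 - g'(0)) = -84 and h_2·σ_2 + 2h_2·σ_3 = 6(g'(4) - Δ_2) = 42.
Hence σ_0 = -783/11, σ_1 = 642/11, σ_2 = -333/11, σ_3 = 282/11.
On [0, 1], g(t) = 8 + 2·t - 783/22·t² + 475/22·t³.
With t = 1/4: g(1/4) = 9311/1408.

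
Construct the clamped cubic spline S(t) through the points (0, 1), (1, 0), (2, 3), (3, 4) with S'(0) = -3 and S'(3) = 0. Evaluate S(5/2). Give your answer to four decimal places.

3.8250

Write m_i for S''(x_i). With h_i = 1, 1, 1 and divided differences Δ_i = -1, 3, 1, the continuity of S' gives the tridiagonal system
  1·m_0 + 4·m_1 + 1·m_2 = 6(Δ_1 - Δ_0) = 24
  1·m_1 + 4·m_2 + 1·m_3 = 6(Δ_2 - Δ_1) = -12
Clamped end conditions give two more equations: 2h_0·m_0 + h_0·m_1 = 6(Δ_0 - S'(0)) = 12 and h_2·m_2 + 2h_2·m_3 = 6(S'(3) - Δ_2) = -6.
Solving: m_0 = 14/5, m_1 = 32/5, m_2 = -22/5, m_3 = -4/5.
On [2, 3], S(t) = 3 + 13/5·(t - 2) - 11/5·(t - 2)² + 3/5·(t - 2)³.
With (t - 2) = 1/2: S(5/2) = 153/40.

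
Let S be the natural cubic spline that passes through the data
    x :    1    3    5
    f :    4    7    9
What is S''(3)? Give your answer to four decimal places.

-0.3750

With m_i denoting the second derivative at x_i, h_i = 2, 2, and Δ_i = (y_(i+1) − y_i)/h_i = 3/2, 1:
  2·m_0 + 8·m_1 + 2·m_2 = 6(Δ_1 - Δ_0) = -3
Natural end conditions: m_0 = m_2 = 0.
Solving: m_0 = 0, m_1 = -3/8, m_2 = 0.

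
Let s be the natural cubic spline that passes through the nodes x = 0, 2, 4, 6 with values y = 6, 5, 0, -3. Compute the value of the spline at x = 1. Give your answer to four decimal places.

With σ_i denoting the second derivative at x_i, h_i = 2, 2, 2, and Δ_i = (y_(i+1) − y_i)/h_i = -1/2, -5/2, -3/2:
  2·σ_0 + 8·σ_1 + 2·σ_2 = 6(Δ_1 - Δ_0) = -12
  2·σ_1 + 8·σ_2 + 2·σ_3 = 6(Δ_2 - Δ_1) = 6
Natural end conditions: σ_0 = σ_3 = 0.
Solving the tridiagonal system: σ_0 = 0, σ_1 = -9/5, σ_2 = 6/5, σ_3 = 0.
On [0, 2], s(x) = 6 + 1/10·x + 0·x² - 3/20·x³.
With x = 1: s(1) = 119/20.

5.9500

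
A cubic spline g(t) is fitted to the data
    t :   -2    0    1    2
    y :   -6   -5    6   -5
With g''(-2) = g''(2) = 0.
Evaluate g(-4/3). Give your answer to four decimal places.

Write M_i for g''(x_i). With h_i = 2, 1, 1 and divided differences Δ_i = 1/2, 11, -11, the continuity of g' gives the tridiagonal system
  2·M_0 + 6·M_1 + 1·M_2 = 6(Δ_1 - Δ_0) = 63
  1·M_1 + 4·M_2 + 1·M_3 = 6(Δ_2 - Δ_1) = -132
Natural end conditions: M_0 = M_3 = 0.
Forward elimination and back-substitution give M_0 = 0, M_1 = 384/23, M_2 = -855/23, M_3 = 0.
On [-2, 0], g(t) = -6 - 233/46·(t + 2) + 0·(t + 2)² + 32/23·(t + 2)³.
With (t + 2) = 2/3: g(-4/3) = -5567/621.

-8.9646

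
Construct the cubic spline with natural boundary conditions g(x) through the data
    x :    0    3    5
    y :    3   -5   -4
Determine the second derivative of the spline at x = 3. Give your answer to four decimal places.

Let M_i = g''(x_i). Step sizes h_i = 3, 2; slopes of the chords Δ_i = (y_(i+1) - y_i)/h_i = -8/3, 1/2.
  3·M_0 + 10·M_1 + 2·M_2 = 6(Δ_1 - Δ_0) = 19
Natural end conditions: M_0 = M_2 = 0.
Solving: M_0 = 0, M_1 = 19/10, M_2 = 0.

1.9000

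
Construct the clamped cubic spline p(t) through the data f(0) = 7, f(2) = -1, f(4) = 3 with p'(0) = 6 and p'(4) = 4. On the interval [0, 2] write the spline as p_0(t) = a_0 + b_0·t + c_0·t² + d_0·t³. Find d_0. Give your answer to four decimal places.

With M_i denoting the second derivative at x_i, h_i = 2, 2, and Δ_i = (y_(i+1) − y_i)/h_i = -4, 2:
  2·M_0 + 8·M_1 + 2·M_2 = 6(Δ_1 - Δ_0) = 36
Clamped end conditions give two more equations: 2h_0·M_0 + h_0·M_1 = 6(Δ_0 - p'(0)) = -60 and h_1·M_1 + 2h_1·M_2 = 6(p'(4) - Δ_1) = 12.
Solving: M_0 = -20, M_1 = 10, M_2 = -2.
On [0, 2], with p_0(t) = a_0 + b_0·t + c_0·t² + d_0·t³: c_0 = M_0/2 = -10, d_0 = (M_1 - M_0)/(6h_0) = 5/2, b_0 = Δ_0 - h_0(2M_0 + M_1)/6 = 6.

2.5000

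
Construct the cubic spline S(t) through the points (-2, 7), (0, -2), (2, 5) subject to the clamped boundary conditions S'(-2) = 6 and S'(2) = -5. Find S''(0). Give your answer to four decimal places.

17.5000

Let m_i = S''(x_i). Step sizes h_i = 2, 2; slopes of the chords Δ_i = (y_(i+1) - y_i)/h_i = -9/2, 7/2.
  2·m_0 + 8·m_1 + 2·m_2 = 6(Δ_1 - Δ_0) = 48
Clamped end conditions give two more equations: 2h_0·m_0 + h_0·m_1 = 6(Δ_0 - S'(-2)) = -63 and h_1·m_1 + 2h_1·m_2 = 6(S'(2) - Δ_1) = -51.
Forward elimination and back-substitution give m_0 = -49/2, m_1 = 35/2, m_2 = -43/2.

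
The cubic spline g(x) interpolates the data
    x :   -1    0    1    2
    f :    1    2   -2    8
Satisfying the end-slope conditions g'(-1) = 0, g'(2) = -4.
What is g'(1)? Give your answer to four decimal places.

6.4667

Put M_i = g'' at the i-th knot. Here h = (1, 1, 1) and Δ = (1, -4, 10), so the interior equations h_(i-1)·M_(i-1) + 2(h_(i-1)+h_i)·M_i + h_i·M_(i+1) = 6(Δ_i − Δ_(i-1)) read
  1·M_0 + 4·M_1 + 1·M_2 = 6(Δ_1 - Δ_0) = -30
  1·M_1 + 4·M_2 + 1·M_3 = 6(Δ_2 - Δ_1) = 84
Clamped end conditions give two more equations: 2h_0·M_0 + h_0·M_1 = 6(Δ_0 - g'(-1)) = 6 and h_2·M_2 + 2h_2·M_3 = 6(g'(2) - Δ_2) = -84.
Forward elimination and back-substitution give M_0 = 206/15, M_1 = -322/15, M_2 = 632/15, M_3 = -946/15.
On [1, 2], g'(x) = b_2 + 2c_2·(x - 1) + 3d_2·(x - 1)² with b_2 = Δ_2 - h_2(2M_2 + M_3)/6 = 97/15, c_2 = M_2/2 = 316/15, d_2 = (M_3 - M_2)/(6h_2) = -263/15. So g'(1) = 97/15.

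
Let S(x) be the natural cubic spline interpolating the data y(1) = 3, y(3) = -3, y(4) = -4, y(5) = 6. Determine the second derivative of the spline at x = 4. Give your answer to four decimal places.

16.6957

With M_i denoting the second derivative at x_i, h_i = 2, 1, 1, and Δ_i = (y_(i+1) − y_i)/h_i = -3, -1, 10:
  2·M_0 + 6·M_1 + 1·M_2 = 6(Δ_1 - Δ_0) = 12
  1·M_1 + 4·M_2 + 1·M_3 = 6(Δ_2 - Δ_1) = 66
Natural end conditions: M_0 = M_3 = 0.
Hence M_0 = 0, M_1 = -18/23, M_2 = 384/23, M_3 = 0.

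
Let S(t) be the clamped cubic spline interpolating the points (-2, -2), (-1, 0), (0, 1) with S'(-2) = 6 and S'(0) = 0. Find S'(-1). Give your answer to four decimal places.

Let M_i = S''(x_i). Step sizes h_i = 1, 1; slopes of the chords Δ_i = (y_(i+1) - y_i)/h_i = 2, 1.
  1·M_0 + 4·M_1 + 1·M_2 = 6(Δ_1 - Δ_0) = -6
Clamped end conditions give two more equations: 2h_0·M_0 + h_0·M_1 = 6(Δ_0 - S'(-2)) = -24 and h_1·M_1 + 2h_1·M_2 = 6(S'(0) - Δ_1) = -6.
Solving: M_0 = -27/2, M_1 = 3, M_2 = -9/2.
On [-1, 0], S'(t) = b_1 + 2c_1·(t + 1) + 3d_1·(t + 1)² with b_1 = Δ_1 - h_1(2M_1 + M_2)/6 = 3/4, c_1 = M_1/2 = 3/2, d_1 = (M_2 - M_1)/(6h_1) = -5/4. So S'(-1) = 3/4.

0.7500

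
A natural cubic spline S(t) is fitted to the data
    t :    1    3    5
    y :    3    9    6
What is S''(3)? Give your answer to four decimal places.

Let M_i = S''(x_i). Step sizes h_i = 2, 2; slopes of the chords Δ_i = (y_(i+1) - y_i)/h_i = 3, -3/2.
  2·M_0 + 8·M_1 + 2·M_2 = 6(Δ_1 - Δ_0) = -27
Natural end conditions: M_0 = M_2 = 0.
Hence M_0 = 0, M_1 = -27/8, M_2 = 0.

-3.3750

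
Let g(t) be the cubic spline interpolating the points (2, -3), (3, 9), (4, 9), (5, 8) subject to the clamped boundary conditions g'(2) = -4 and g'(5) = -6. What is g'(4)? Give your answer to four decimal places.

-1.8667

Let M_i = g''(x_i). Step sizes h_i = 1, 1, 1; slopes of the chords Δ_i = (y_(i+1) - y_i)/h_i = 12, 0, -1.
  1·M_0 + 4·M_1 + 1·M_2 = 6(Δ_1 - Δ_0) = -72
  1·M_1 + 4·M_2 + 1·M_3 = 6(Δ_2 - Δ_1) = -6
Clamped end conditions give two more equations: 2h_0·M_0 + h_0·M_1 = 6(Δ_0 - g'(2)) = 96 and h_2·M_2 + 2h_2·M_3 = 6(g'(5) - Δ_2) = -30.
Hence M_0 = 1006/15, M_1 = -572/15, M_2 = 202/15, M_3 = -326/15.
On [4, 5], g'(t) = b_2 + 2c_2·(t - 4) + 3d_2·(t - 4)² with b_2 = Δ_2 - h_2(2M_2 + M_3)/6 = -28/15, c_2 = M_2/2 = 101/15, d_2 = (M_3 - M_2)/(6h_2) = -88/15. So g'(4) = -28/15.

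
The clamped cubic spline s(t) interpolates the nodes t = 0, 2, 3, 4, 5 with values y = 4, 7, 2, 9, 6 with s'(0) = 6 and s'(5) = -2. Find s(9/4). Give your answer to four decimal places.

5.2678

Put m_i = s'' at the i-th knot. Here h = (2, 1, 1, 1) and Δ = (3/2, -5, 7, -3), so the interior equations h_(i-1)·m_(i-1) + 2(h_(i-1)+h_i)·m_i + h_i·m_(i+1) = 6(Δ_i − Δ_(i-1)) read
  2·m_0 + 6·m_1 + 1·m_2 = 6(Δ_1 - Δ_0) = -39
  1·m_1 + 4·m_2 + 1·m_3 = 6(Δ_2 - Δ_1) = 72
  1·m_2 + 4·m_3 + 1·m_4 = 6(Δ_3 - Δ_2) = -60
Clamped end conditions give two more equations: 2h_0·m_0 + h_0·m_1 = 6(Δ_0 - s'(0)) = -27 and h_3·m_3 + 2h_3·m_4 = 6(s'(5) - Δ_3) = 6.
Forward elimination and back-substitution give m_0 = -245/164, m_1 = -431/41, m_2 = 2219/82, m_3 = -1055/41, m_4 = 1301/82.
On [2, 3], s(t) = 7 - 985/164·(t - 2) - 431/82·(t - 2)² + 1027/164·(t - 2)³.
With (t - 2) = 1/4: s(9/4) = 55291/10496.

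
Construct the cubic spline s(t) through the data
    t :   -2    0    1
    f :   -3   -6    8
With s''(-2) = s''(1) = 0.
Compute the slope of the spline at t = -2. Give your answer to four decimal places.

-6.6667

Write M_i for s''(x_i). With h_i = 2, 1 and divided differences Δ_i = -3/2, 14, the continuity of s' gives the tridiagonal system
  2·M_0 + 6·M_1 + 1·M_2 = 6(Δ_1 - Δ_0) = 93
Natural end conditions: M_0 = M_2 = 0.
Solving: M_0 = 0, M_1 = 31/2, M_2 = 0.
On [-2, 0], s'(t) = b_0 + 2c_0·(t + 2) + 3d_0·(t + 2)² with b_0 = Δ_0 - h_0(2M_0 + M_1)/6 = -20/3, c_0 = M_0/2 = 0, d_0 = (M_1 - M_0)/(6h_0) = 31/24. So s'(-2) = -20/3.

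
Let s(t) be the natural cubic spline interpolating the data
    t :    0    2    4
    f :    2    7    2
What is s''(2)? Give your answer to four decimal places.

Let M_i = s''(x_i). Step sizes h_i = 2, 2; slopes of the chords Δ_i = (y_(i+1) - y_i)/h_i = 5/2, -5/2.
  2·M_0 + 8·M_1 + 2·M_2 = 6(Δ_1 - Δ_0) = -30
Natural end conditions: M_0 = M_2 = 0.
Hence M_0 = 0, M_1 = -15/4, M_2 = 0.

-3.7500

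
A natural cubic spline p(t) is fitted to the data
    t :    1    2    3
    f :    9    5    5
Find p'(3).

1

Write m_i for p''(x_i). With h_i = 1, 1 and divided differences Δ_i = -4, 0, the continuity of p' gives the tridiagonal system
  1·m_0 + 4·m_1 + 1·m_2 = 6(Δ_1 - Δ_0) = 24
Natural end conditions: m_0 = m_2 = 0.
Solving the tridiagonal system: m_0 = 0, m_1 = 6, m_2 = 0.
On [2, 3], p'(t) = b_1 + 2c_1·(t - 2) + 3d_1·(t - 2)² with b_1 = Δ_1 - h_1(2m_1 + m_2)/6 = -2, c_1 = m_1/2 = 3, d_1 = (m_2 - m_1)/(6h_1) = -1. So p'(3) = 1.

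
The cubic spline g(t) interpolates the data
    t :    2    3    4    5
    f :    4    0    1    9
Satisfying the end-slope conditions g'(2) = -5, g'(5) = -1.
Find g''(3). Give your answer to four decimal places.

With σ_i denoting the second derivative at x_i, h_i = 1, 1, 1, and Δ_i = (y_(i+1) − y_i)/h_i = -4, 1, 8:
  1·σ_0 + 4·σ_1 + 1·σ_2 = 6(Δ_1 - Δ_0) = 30
  1·σ_1 + 4·σ_2 + 1·σ_3 = 6(Δ_2 - Δ_1) = 42
Clamped end conditions give two more equations: 2h_0·σ_0 + h_0·σ_1 = 6(Δ_0 - g'(2)) = 6 and h_2·σ_2 + 2h_2·σ_3 = 6(g'(5) - Δ_2) = -54.
Forward elimination and back-substitution give σ_0 = 28/15, σ_1 = 34/15, σ_2 = 286/15, σ_3 = -548/15.

2.2667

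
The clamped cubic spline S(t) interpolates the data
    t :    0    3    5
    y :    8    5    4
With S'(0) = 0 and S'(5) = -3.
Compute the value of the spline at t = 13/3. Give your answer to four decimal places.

5.1259

Put σ_i = S'' at the i-th knot. Here h = (3, 2) and Δ = (-1, -1/2), so the interior equations h_(i-1)·σ_(i-1) + 2(h_(i-1)+h_i)·σ_i + h_i·σ_(i+1) = 6(Δ_i − Δ_(i-1)) read
  3·σ_0 + 10·σ_1 + 2·σ_2 = 6(Δ_1 - Δ_0) = 3
Clamped end conditions give two more equations: 2h_0·σ_0 + h_0·σ_1 = 6(Δ_0 - S'(0)) = -6 and h_1·σ_1 + 2h_1·σ_2 = 6(S'(5) - Δ_1) = -15.
Forward elimination and back-substitution give σ_0 = -19/10, σ_1 = 9/5, σ_2 = -93/20.
On [3, 5], S(t) = 5 - 3/20·(t - 3) + 9/10·(t - 3)² - 43/80·(t - 3)³.
With (t - 3) = 4/3: S(13/3) = 692/135.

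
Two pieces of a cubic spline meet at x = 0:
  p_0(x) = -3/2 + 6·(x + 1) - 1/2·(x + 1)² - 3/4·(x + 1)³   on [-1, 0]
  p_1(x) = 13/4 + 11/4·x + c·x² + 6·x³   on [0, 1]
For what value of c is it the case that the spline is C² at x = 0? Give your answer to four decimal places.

-2.7500

p_0''(x) = -1 - 9/2·(x + 1), so p_0''(0) = -11/2. On the right, p_1''(0) = 2c, so c = -11/4.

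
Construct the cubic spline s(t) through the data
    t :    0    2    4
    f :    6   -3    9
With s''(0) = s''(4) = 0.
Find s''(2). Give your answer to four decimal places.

Put M_i = s'' at the i-th knot. Here h = (2, 2) and Δ = (-9/2, 6), so the interior equations h_(i-1)·M_(i-1) + 2(h_(i-1)+h_i)·M_i + h_i·M_(i+1) = 6(Δ_i − Δ_(i-1)) read
  2·M_0 + 8·M_1 + 2·M_2 = 6(Δ_1 - Δ_0) = 63
Natural end conditions: M_0 = M_2 = 0.
Hence M_0 = 0, M_1 = 63/8, M_2 = 0.

7.8750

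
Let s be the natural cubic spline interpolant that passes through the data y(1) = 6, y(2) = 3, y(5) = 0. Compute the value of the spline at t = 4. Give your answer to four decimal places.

Let m_i = s''(x_i). Step sizes h_i = 1, 3; slopes of the chords Δ_i = (y_(i+1) - y_i)/h_i = -3, -1.
  1·m_0 + 8·m_1 + 3·m_2 = 6(Δ_1 - Δ_0) = 12
Natural end conditions: m_0 = m_2 = 0.
Hence m_0 = 0, m_1 = 3/2, m_2 = 0.
On [2, 5], s(t) = 3 - 5/2·(t - 2) + 3/4·(t - 2)² - 1/12·(t - 2)³.
With (t - 2) = 2: s(4) = 1/3.

0.3333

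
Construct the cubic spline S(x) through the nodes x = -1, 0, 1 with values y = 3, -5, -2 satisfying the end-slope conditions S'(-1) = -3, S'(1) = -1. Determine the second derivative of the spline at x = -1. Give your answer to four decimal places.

-30.5000

Put σ_i = S'' at the i-th knot. Here h = (1, 1) and Δ = (-8, 3), so the interior equations h_(i-1)·σ_(i-1) + 2(h_(i-1)+h_i)·σ_i + h_i·σ_(i+1) = 6(Δ_i − Δ_(i-1)) read
  1·σ_0 + 4·σ_1 + 1·σ_2 = 6(Δ_1 - Δ_0) = 66
Clamped end conditions give two more equations: 2h_0·σ_0 + h_0·σ_1 = 6(Δ_0 - S'(-1)) = -30 and h_1·σ_1 + 2h_1·σ_2 = 6(S'(1) - Δ_1) = -24.
Forward elimination and back-substitution give σ_0 = -61/2, σ_1 = 31, σ_2 = -55/2.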